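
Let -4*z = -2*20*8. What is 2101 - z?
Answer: 2021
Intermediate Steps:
z = 80 (z = -(-2*20)*8/4 = -(-10)*8 = -¼*(-320) = 80)
2101 - z = 2101 - 1*80 = 2101 - 80 = 2021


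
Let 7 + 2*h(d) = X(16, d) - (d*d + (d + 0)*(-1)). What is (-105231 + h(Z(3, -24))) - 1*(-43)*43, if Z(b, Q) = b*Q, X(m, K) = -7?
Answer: -106017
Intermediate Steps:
Z(b, Q) = Q*b
h(d) = -7 + d/2 - d²/2 (h(d) = -7/2 + (-7 - (d*d + (d + 0)*(-1)))/2 = -7/2 + (-7 - (d² + d*(-1)))/2 = -7/2 + (-7 - (d² - d))/2 = -7/2 + (-7 + (d - d²))/2 = -7/2 + (-7 + d - d²)/2 = -7/2 + (-7/2 + d/2 - d²/2) = -7 + d/2 - d²/2)
(-105231 + h(Z(3, -24))) - 1*(-43)*43 = (-105231 + (-7 + (-24*3)/2 - (-24*3)²/2)) - 1*(-43)*43 = (-105231 + (-7 + (½)*(-72) - ½*(-72)²)) + 43*43 = (-105231 + (-7 - 36 - ½*5184)) + 1849 = (-105231 + (-7 - 36 - 2592)) + 1849 = (-105231 - 2635) + 1849 = -107866 + 1849 = -106017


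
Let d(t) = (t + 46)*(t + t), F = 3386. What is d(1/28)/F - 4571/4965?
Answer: -6060743267/6590104080 ≈ -0.91967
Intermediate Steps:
d(t) = 2*t*(46 + t) (d(t) = (46 + t)*(2*t) = 2*t*(46 + t))
d(1/28)/F - 4571/4965 = (2*(46 + 1/28)/28)/3386 - 4571/4965 = (2*(1/28)*(46 + 1/28))*(1/3386) - 4571*1/4965 = (2*(1/28)*(1289/28))*(1/3386) - 4571/4965 = (1289/392)*(1/3386) - 4571/4965 = 1289/1327312 - 4571/4965 = -6060743267/6590104080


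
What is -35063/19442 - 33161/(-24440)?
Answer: -106111779/237581240 ≈ -0.44663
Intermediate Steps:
-35063/19442 - 33161/(-24440) = -35063*1/19442 - 33161*(-1/24440) = -35063/19442 + 33161/24440 = -106111779/237581240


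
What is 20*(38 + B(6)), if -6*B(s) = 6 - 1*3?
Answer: 750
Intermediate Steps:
B(s) = -1/2 (B(s) = -(6 - 1*3)/6 = -(6 - 3)/6 = -1/6*3 = -1/2)
20*(38 + B(6)) = 20*(38 - 1/2) = 20*(75/2) = 750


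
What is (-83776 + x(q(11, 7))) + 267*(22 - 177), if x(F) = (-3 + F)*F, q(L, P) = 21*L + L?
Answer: -67323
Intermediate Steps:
q(L, P) = 22*L
x(F) = F*(-3 + F)
(-83776 + x(q(11, 7))) + 267*(22 - 177) = (-83776 + (22*11)*(-3 + 22*11)) + 267*(22 - 177) = (-83776 + 242*(-3 + 242)) + 267*(-155) = (-83776 + 242*239) - 41385 = (-83776 + 57838) - 41385 = -25938 - 41385 = -67323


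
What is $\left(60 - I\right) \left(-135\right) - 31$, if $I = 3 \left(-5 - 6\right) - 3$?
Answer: $-12991$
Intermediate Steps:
$I = -36$ ($I = 3 \left(-5 - 6\right) - 3 = 3 \left(-11\right) - 3 = -33 - 3 = -36$)
$\left(60 - I\right) \left(-135\right) - 31 = \left(60 - -36\right) \left(-135\right) - 31 = \left(60 + 36\right) \left(-135\right) - 31 = 96 \left(-135\right) - 31 = -12960 - 31 = -12991$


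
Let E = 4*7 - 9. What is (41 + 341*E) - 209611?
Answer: -203091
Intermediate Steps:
E = 19 (E = 28 - 9 = 19)
(41 + 341*E) - 209611 = (41 + 341*19) - 209611 = (41 + 6479) - 209611 = 6520 - 209611 = -203091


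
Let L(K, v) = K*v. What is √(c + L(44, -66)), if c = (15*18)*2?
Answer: 2*I*√591 ≈ 48.621*I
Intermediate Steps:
c = 540 (c = 270*2 = 540)
√(c + L(44, -66)) = √(540 + 44*(-66)) = √(540 - 2904) = √(-2364) = 2*I*√591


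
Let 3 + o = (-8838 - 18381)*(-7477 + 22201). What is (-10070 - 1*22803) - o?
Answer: 400739686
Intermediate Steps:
o = -400772559 (o = -3 + (-8838 - 18381)*(-7477 + 22201) = -3 - 27219*14724 = -3 - 400772556 = -400772559)
(-10070 - 1*22803) - o = (-10070 - 1*22803) - 1*(-400772559) = (-10070 - 22803) + 400772559 = -32873 + 400772559 = 400739686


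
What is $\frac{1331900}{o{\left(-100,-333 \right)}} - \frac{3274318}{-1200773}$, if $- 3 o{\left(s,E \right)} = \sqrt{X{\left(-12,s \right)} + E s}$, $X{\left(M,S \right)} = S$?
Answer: $\frac{3274318}{1200773} - \frac{199785 \sqrt{83}}{83} \approx -21927.0$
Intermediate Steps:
$o{\left(s,E \right)} = - \frac{\sqrt{s + E s}}{3}$
$\frac{1331900}{o{\left(-100,-333 \right)}} - \frac{3274318}{-1200773} = \frac{1331900}{\left(- \frac{1}{3}\right) \sqrt{- 100 \left(1 - 333\right)}} - \frac{3274318}{-1200773} = \frac{1331900}{\left(- \frac{1}{3}\right) \sqrt{\left(-100\right) \left(-332\right)}} - - \frac{3274318}{1200773} = \frac{1331900}{\left(- \frac{1}{3}\right) \sqrt{33200}} + \frac{3274318}{1200773} = \frac{1331900}{\left(- \frac{1}{3}\right) 20 \sqrt{83}} + \frac{3274318}{1200773} = \frac{1331900}{\left(- \frac{20}{3}\right) \sqrt{83}} + \frac{3274318}{1200773} = 1331900 \left(- \frac{3 \sqrt{83}}{1660}\right) + \frac{3274318}{1200773} = - \frac{199785 \sqrt{83}}{83} + \frac{3274318}{1200773} = \frac{3274318}{1200773} - \frac{199785 \sqrt{83}}{83}$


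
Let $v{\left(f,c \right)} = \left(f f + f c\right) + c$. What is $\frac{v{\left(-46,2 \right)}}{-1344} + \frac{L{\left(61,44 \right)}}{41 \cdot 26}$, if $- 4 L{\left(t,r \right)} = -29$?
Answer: $- \frac{537493}{358176} \approx -1.5006$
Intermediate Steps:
$v{\left(f,c \right)} = c + f^{2} + c f$ ($v{\left(f,c \right)} = \left(f^{2} + c f\right) + c = c + f^{2} + c f$)
$L{\left(t,r \right)} = \frac{29}{4}$ ($L{\left(t,r \right)} = \left(- \frac{1}{4}\right) \left(-29\right) = \frac{29}{4}$)
$\frac{v{\left(-46,2 \right)}}{-1344} + \frac{L{\left(61,44 \right)}}{41 \cdot 26} = \frac{2 + \left(-46\right)^{2} + 2 \left(-46\right)}{-1344} + \frac{29}{4 \cdot 41 \cdot 26} = \left(2 + 2116 - 92\right) \left(- \frac{1}{1344}\right) + \frac{29}{4 \cdot 1066} = 2026 \left(- \frac{1}{1344}\right) + \frac{29}{4} \cdot \frac{1}{1066} = - \frac{1013}{672} + \frac{29}{4264} = - \frac{537493}{358176}$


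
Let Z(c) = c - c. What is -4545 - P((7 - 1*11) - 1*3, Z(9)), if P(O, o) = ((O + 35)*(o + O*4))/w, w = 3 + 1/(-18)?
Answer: -226773/53 ≈ -4278.7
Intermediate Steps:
w = 53/18 (w = 3 - 1/18 = 53/18 ≈ 2.9444)
Z(c) = 0
P(O, o) = 18*(35 + O)*(o + 4*O)/53 (P(O, o) = ((O + 35)*(o + O*4))/(53/18) = ((35 + O)*(o + 4*O))*(18/53) = 18*(35 + O)*(o + 4*O)/53)
-4545 - P((7 - 1*11) - 1*3, Z(9)) = -4545 - (72*((7 - 1*11) - 1*3)**2/53 + (630/53)*0 + 2520*((7 - 1*11) - 1*3)/53 + (18/53)*((7 - 1*11) - 1*3)*0) = -4545 - (72*((7 - 11) - 3)**2/53 + 0 + 2520*((7 - 11) - 3)/53 + (18/53)*((7 - 11) - 3)*0) = -4545 - (72*(-4 - 3)**2/53 + 0 + 2520*(-4 - 3)/53 + (18/53)*(-4 - 3)*0) = -4545 - ((72/53)*(-7)**2 + 0 + (2520/53)*(-7) + (18/53)*(-7)*0) = -4545 - ((72/53)*49 + 0 - 17640/53 + 0) = -4545 - (3528/53 + 0 - 17640/53 + 0) = -4545 - 1*(-14112/53) = -4545 + 14112/53 = -226773/53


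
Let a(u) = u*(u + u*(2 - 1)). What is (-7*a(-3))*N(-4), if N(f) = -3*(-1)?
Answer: -378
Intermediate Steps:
N(f) = 3
a(u) = 2*u² (a(u) = u*(u + u*1) = u*(u + u) = u*(2*u) = 2*u²)
(-7*a(-3))*N(-4) = -14*(-3)²*3 = -14*9*3 = -7*18*3 = -126*3 = -378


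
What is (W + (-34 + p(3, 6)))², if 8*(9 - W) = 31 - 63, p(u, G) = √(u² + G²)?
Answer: 486 - 126*√5 ≈ 204.26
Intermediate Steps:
p(u, G) = √(G² + u²)
W = 13 (W = 9 - (31 - 63)/8 = 9 - ⅛*(-32) = 9 + 4 = 13)
(W + (-34 + p(3, 6)))² = (13 + (-34 + √(6² + 3²)))² = (13 + (-34 + √(36 + 9)))² = (13 + (-34 + √45))² = (13 + (-34 + 3*√5))² = (-21 + 3*√5)²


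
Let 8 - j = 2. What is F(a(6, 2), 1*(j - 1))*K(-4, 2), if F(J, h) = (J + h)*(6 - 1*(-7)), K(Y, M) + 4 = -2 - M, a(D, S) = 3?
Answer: -832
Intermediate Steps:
j = 6 (j = 8 - 1*2 = 8 - 2 = 6)
K(Y, M) = -6 - M (K(Y, M) = -4 + (-2 - M) = -6 - M)
F(J, h) = 13*J + 13*h (F(J, h) = (J + h)*(6 + 7) = (J + h)*13 = 13*J + 13*h)
F(a(6, 2), 1*(j - 1))*K(-4, 2) = (13*3 + 13*(1*(6 - 1)))*(-6 - 1*2) = (39 + 13*(1*5))*(-6 - 2) = (39 + 13*5)*(-8) = (39 + 65)*(-8) = 104*(-8) = -832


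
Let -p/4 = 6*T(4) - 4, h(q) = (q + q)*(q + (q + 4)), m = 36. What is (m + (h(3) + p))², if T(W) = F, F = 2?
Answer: 4096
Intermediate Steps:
h(q) = 2*q*(4 + 2*q) (h(q) = (2*q)*(q + (4 + q)) = (2*q)*(4 + 2*q) = 2*q*(4 + 2*q))
T(W) = 2
p = -32 (p = -4*(6*2 - 4) = -4*(12 - 4) = -4*8 = -32)
(m + (h(3) + p))² = (36 + (4*3*(2 + 3) - 32))² = (36 + (4*3*5 - 32))² = (36 + (60 - 32))² = (36 + 28)² = 64² = 4096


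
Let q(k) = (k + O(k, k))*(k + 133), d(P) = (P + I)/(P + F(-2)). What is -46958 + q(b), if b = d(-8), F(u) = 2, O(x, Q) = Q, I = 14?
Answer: -47222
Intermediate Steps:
d(P) = (14 + P)/(2 + P) (d(P) = (P + 14)/(P + 2) = (14 + P)/(2 + P))
b = -1 (b = (14 - 8)/(2 - 8) = 6/(-6) = -⅙*6 = -1)
q(k) = 2*k*(133 + k) (q(k) = (k + k)*(k + 133) = (2*k)*(133 + k) = 2*k*(133 + k))
-46958 + q(b) = -46958 + 2*(-1)*(133 - 1) = -46958 + 2*(-1)*132 = -46958 - 264 = -47222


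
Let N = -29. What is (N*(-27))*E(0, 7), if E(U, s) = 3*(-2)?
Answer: -4698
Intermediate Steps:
E(U, s) = -6
(N*(-27))*E(0, 7) = -29*(-27)*(-6) = 783*(-6) = -4698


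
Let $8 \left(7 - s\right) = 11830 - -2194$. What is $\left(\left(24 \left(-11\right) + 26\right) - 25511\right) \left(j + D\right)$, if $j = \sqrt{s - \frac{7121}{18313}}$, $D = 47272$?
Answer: $-1217206728 - \frac{25749 i \sqrt{585679388747}}{18313} \approx -1.2172 \cdot 10^{9} - 1.076 \cdot 10^{6} i$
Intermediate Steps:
$s = -1746$ ($s = 7 - \frac{11830 - -2194}{8} = 7 - \frac{11830 + 2194}{8} = 7 - 1753 = -1746$)
$j = \frac{i \sqrt{585679388747}}{18313}$ ($j = \sqrt{-1746 - \frac{7121}{18313}} = \sqrt{- \frac{31981619}{18313}} = \frac{i \sqrt{585679388747}}{18313} \approx 41.79 i$)
$\left(\left(24 \left(-11\right) + 26\right) - 25511\right) \left(j + D\right) = \left(\left(24 \left(-11\right) + 26\right) - 25511\right) \left(\frac{i \sqrt{585679388747}}{18313} + 47272\right) = \left(\left(-264 + 26\right) - 25511\right) \left(47272 + \frac{i \sqrt{585679388747}}{18313}\right) = \left(-238 - 25511\right) \left(47272 + \frac{i \sqrt{585679388747}}{18313}\right) = - 25749 \left(47272 + \frac{i \sqrt{585679388747}}{18313}\right) = -1217206728 - \frac{25749 i \sqrt{585679388747}}{18313}$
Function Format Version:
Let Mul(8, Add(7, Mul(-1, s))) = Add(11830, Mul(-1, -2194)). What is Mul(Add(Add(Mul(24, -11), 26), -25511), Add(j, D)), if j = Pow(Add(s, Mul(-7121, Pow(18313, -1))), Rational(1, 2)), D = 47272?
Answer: Add(-1217206728, Mul(Rational(-25749, 18313), I, Pow(585679388747, Rational(1, 2)))) ≈ Add(-1.2172e+9, Mul(-1.0760e+6, I))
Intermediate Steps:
s = -1746 (s = Add(7, Mul(Rational(-1, 8), Add(11830, Mul(-1, -2194)))) = Add(7, Mul(Rational(-1, 8), Add(11830, 2194))) = Add(7, Mul(Rational(-1, 8), 14024)) = Add(7, -1753) = -1746)
j = Mul(Rational(1, 18313), I, Pow(585679388747, Rational(1, 2))) (j = Pow(Add(-1746, Mul(-7121, Pow(18313, -1))), Rational(1, 2)) = Pow(Add(-1746, Mul(-7121, Rational(1, 18313))), Rational(1, 2)) = Pow(Add(-1746, Rational(-7121, 18313)), Rational(1, 2)) = Pow(Rational(-31981619, 18313), Rational(1, 2)) = Mul(Rational(1, 18313), I, Pow(585679388747, Rational(1, 2))) ≈ Mul(41.790, I))
Mul(Add(Add(Mul(24, -11), 26), -25511), Add(j, D)) = Mul(Add(Add(Mul(24, -11), 26), -25511), Add(Mul(Rational(1, 18313), I, Pow(585679388747, Rational(1, 2))), 47272)) = Mul(Add(Add(-264, 26), -25511), Add(47272, Mul(Rational(1, 18313), I, Pow(585679388747, Rational(1, 2))))) = Mul(Add(-238, -25511), Add(47272, Mul(Rational(1, 18313), I, Pow(585679388747, Rational(1, 2))))) = Mul(-25749, Add(47272, Mul(Rational(1, 18313), I, Pow(585679388747, Rational(1, 2))))) = Add(-1217206728, Mul(Rational(-25749, 18313), I, Pow(585679388747, Rational(1, 2))))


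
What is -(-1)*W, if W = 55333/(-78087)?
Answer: -55333/78087 ≈ -0.70861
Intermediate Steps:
W = -55333/78087 (W = 55333*(-1/78087) = -55333/78087 ≈ -0.70861)
-(-1)*W = -(-1)*(-55333)/78087 = -1*55333/78087 = -55333/78087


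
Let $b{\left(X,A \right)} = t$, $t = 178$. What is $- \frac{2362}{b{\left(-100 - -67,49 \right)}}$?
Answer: $- \frac{1181}{89} \approx -13.27$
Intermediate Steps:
$b{\left(X,A \right)} = 178$
$- \frac{2362}{b{\left(-100 - -67,49 \right)}} = - \frac{2362}{178} = \left(-2362\right) \frac{1}{178} = - \frac{1181}{89}$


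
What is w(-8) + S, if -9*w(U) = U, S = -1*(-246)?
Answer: 2222/9 ≈ 246.89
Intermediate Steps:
S = 246
w(U) = -U/9
w(-8) + S = -⅑*(-8) + 246 = 8/9 + 246 = 2222/9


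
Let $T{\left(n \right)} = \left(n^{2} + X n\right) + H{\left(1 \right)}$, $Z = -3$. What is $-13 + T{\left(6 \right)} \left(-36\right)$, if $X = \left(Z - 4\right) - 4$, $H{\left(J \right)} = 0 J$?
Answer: $1067$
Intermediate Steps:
$H{\left(J \right)} = 0$
$X = -11$ ($X = \left(-3 - 4\right) - 4 = -7 - 4 = -11$)
$T{\left(n \right)} = n^{2} - 11 n$ ($T{\left(n \right)} = \left(n^{2} - 11 n\right) + 0 = n^{2} - 11 n$)
$-13 + T{\left(6 \right)} \left(-36\right) = -13 + 6 \left(-11 + 6\right) \left(-36\right) = -13 + 6 \left(-5\right) \left(-36\right) = -13 - -1080 = -13 + 1080 = 1067$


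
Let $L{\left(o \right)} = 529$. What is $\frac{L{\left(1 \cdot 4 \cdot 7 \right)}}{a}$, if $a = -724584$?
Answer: $- \frac{529}{724584} \approx -0.00073007$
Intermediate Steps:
$\frac{L{\left(1 \cdot 4 \cdot 7 \right)}}{a} = \frac{529}{-724584} = 529 \left(- \frac{1}{724584}\right) = - \frac{529}{724584}$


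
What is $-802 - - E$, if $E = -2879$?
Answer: $-3681$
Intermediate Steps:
$-802 - - E = -802 - \left(-1\right) \left(-2879\right) = -802 - 2879 = -3681$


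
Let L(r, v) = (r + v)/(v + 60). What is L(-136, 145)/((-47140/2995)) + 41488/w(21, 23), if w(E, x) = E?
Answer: 80185403909/40587540 ≈ 1975.6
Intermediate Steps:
L(r, v) = (r + v)/(60 + v)
L(-136, 145)/((-47140/2995)) + 41488/w(21, 23) = ((-136 + 145)/(60 + 145))/((-47140/2995)) + 41488/21 = (9/205)/((-47140/2995)) + 41488*(1/21) = ((1/205)*9)/((-1*9428/599)) + 41488/21 = 9/(205*(-9428/599)) + 41488/21 = (9/205)*(-599/9428) + 41488/21 = -5391/1932740 + 41488/21 = 80185403909/40587540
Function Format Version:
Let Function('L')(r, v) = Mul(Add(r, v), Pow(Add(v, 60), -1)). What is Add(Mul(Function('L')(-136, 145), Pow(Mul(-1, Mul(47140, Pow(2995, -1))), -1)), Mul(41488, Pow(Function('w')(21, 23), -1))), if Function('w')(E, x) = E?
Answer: Rational(80185403909, 40587540) ≈ 1975.6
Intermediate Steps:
Function('L')(r, v) = Mul(Pow(Add(60, v), -1), Add(r, v)) (Function('L')(r, v) = Mul(Add(r, v), Pow(Add(60, v), -1)) = Mul(Pow(Add(60, v), -1), Add(r, v)))
Add(Mul(Function('L')(-136, 145), Pow(Mul(-1, Mul(47140, Pow(2995, -1))), -1)), Mul(41488, Pow(Function('w')(21, 23), -1))) = Add(Mul(Mul(Pow(Add(60, 145), -1), Add(-136, 145)), Pow(Mul(-1, Mul(47140, Pow(2995, -1))), -1)), Mul(41488, Pow(21, -1))) = Add(Mul(Mul(Pow(205, -1), 9), Pow(Mul(-1, Mul(47140, Rational(1, 2995))), -1)), Mul(41488, Rational(1, 21))) = Add(Mul(Mul(Rational(1, 205), 9), Pow(Mul(-1, Rational(9428, 599)), -1)), Rational(41488, 21)) = Add(Mul(Rational(9, 205), Pow(Rational(-9428, 599), -1)), Rational(41488, 21)) = Add(Mul(Rational(9, 205), Rational(-599, 9428)), Rational(41488, 21)) = Add(Rational(-5391, 1932740), Rational(41488, 21)) = Rational(80185403909, 40587540)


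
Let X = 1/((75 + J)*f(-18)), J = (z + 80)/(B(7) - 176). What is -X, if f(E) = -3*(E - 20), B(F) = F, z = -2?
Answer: -13/110466 ≈ -0.00011768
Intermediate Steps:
f(E) = 60 - 3*E (f(E) = -3*(-20 + E) = 60 - 3*E)
J = -6/13 (J = (-2 + 80)/(7 - 176) = 78/(-169) = 78*(-1/169) = -6/13 ≈ -0.46154)
X = 13/110466 (X = 1/((75 - 6/13)*(60 - 3*(-18))) = 1/(969*(60 + 54)/13) = 1/((969/13)*114) = 1/(110466/13) = 13/110466 ≈ 0.00011768)
-X = -1*13/110466 = -13/110466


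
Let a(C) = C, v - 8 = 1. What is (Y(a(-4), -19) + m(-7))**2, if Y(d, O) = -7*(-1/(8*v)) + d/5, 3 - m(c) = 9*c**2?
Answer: 24942832489/129600 ≈ 1.9246e+5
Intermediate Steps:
v = 9 (v = 8 + 1 = 9)
m(c) = 3 - 9*c**2
Y(d, O) = 7/72 + d/5 (Y(d, O) = -7/((2*9)*(-4)) + d/5 = -7/(18*(-4)) + d*(1/5) = -7/(-72) + d/5 = -7*(-1/72) + d/5 = 7/72 + d/5)
(Y(a(-4), -19) + m(-7))**2 = ((7/72 + (1/5)*(-4)) + (3 - 9*(-7)**2))**2 = ((7/72 - 4/5) + (3 - 9*49))**2 = (-253/360 + (3 - 441))**2 = (-253/360 - 438)**2 = (-157933/360)**2 = 24942832489/129600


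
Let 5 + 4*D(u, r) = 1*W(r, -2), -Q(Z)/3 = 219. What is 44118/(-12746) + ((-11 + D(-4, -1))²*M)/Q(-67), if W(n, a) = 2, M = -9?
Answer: -11686955/7443664 ≈ -1.5701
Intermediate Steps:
Q(Z) = -657 (Q(Z) = -3*219 = -657)
D(u, r) = -¾ (D(u, r) = -5/4 + (1*2)/4 = -5/4 + (¼)*2 = -5/4 + ½ = -¾)
44118/(-12746) + ((-11 + D(-4, -1))²*M)/Q(-67) = 44118/(-12746) + ((-11 - ¾)²*(-9))/(-657) = 44118*(-1/12746) + ((-47/4)²*(-9))*(-1/657) = -22059/6373 + ((2209/16)*(-9))*(-1/657) = -22059/6373 - 19881/16*(-1/657) = -22059/6373 + 2209/1168 = -11686955/7443664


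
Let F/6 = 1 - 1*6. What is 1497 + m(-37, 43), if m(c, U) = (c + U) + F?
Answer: 1473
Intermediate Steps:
F = -30 (F = 6*(1 - 1*6) = 6*(1 - 6) = 6*(-5) = -30)
m(c, U) = -30 + U + c (m(c, U) = (c + U) - 30 = (U + c) - 30 = -30 + U + c)
1497 + m(-37, 43) = 1497 + (-30 + 43 - 37) = 1497 - 24 = 1473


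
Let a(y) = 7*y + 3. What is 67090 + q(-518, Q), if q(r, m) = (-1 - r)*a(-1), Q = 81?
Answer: 65022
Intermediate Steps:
a(y) = 3 + 7*y
q(r, m) = 4 + 4*r (q(r, m) = (-1 - r)*(3 + 7*(-1)) = (-1 - r)*(3 - 7) = (-1 - r)*(-4) = 4 + 4*r)
67090 + q(-518, Q) = 67090 + (4 + 4*(-518)) = 67090 + (4 - 2072) = 67090 - 2068 = 65022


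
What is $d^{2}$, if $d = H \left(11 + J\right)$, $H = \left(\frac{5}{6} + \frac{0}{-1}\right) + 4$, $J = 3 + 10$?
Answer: $13456$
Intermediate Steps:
$J = 13$
$H = \frac{29}{6}$ ($H = \left(5 \cdot \frac{1}{6} + 0 \left(-1\right)\right) + 4 = \left(\frac{5}{6} + 0\right) + 4 = \frac{5}{6} + 4 = \frac{29}{6} \approx 4.8333$)
$d = 116$ ($d = \frac{29 \left(11 + 13\right)}{6} = \frac{29}{6} \cdot 24 = 116$)
$d^{2} = 116^{2} = 13456$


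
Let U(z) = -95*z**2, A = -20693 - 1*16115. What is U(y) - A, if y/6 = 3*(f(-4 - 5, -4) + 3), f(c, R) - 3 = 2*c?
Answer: -4395512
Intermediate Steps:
f(c, R) = 3 + 2*c
y = -216 (y = 6*(3*((3 + 2*(-4 - 5)) + 3)) = 6*(3*((3 + 2*(-9)) + 3)) = 6*(3*((3 - 18) + 3)) = 6*(3*(-15 + 3)) = 6*(3*(-12)) = 6*(-36) = -216)
A = -36808 (A = -20693 - 16115 = -36808)
U(y) - A = -95*(-216)**2 - 1*(-36808) = -95*46656 + 36808 = -4432320 + 36808 = -4395512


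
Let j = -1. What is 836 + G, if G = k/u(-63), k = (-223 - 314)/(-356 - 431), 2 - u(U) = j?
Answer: 658111/787 ≈ 836.23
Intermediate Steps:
u(U) = 3 (u(U) = 2 - 1*(-1) = 2 + 1 = 3)
k = 537/787 (k = -537/(-787) = -537*(-1/787) = 537/787 ≈ 0.68234)
G = 179/787 (G = (537/787)/3 = (537/787)*(⅓) = 179/787 ≈ 0.22745)
836 + G = 836 + 179/787 = 658111/787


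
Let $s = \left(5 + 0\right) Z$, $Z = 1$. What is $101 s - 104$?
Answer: $401$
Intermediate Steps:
$s = 5$ ($s = \left(5 + 0\right) 1 = 5 \cdot 1 = 5$)
$101 s - 104 = 101 \cdot 5 - 104 = 505 - 104 = 401$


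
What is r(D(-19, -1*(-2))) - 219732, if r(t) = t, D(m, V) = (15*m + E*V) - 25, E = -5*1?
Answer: -220052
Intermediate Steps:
E = -5
D(m, V) = -25 - 5*V + 15*m (D(m, V) = (15*m - 5*V) - 25 = (-5*V + 15*m) - 25 = -25 - 5*V + 15*m)
r(D(-19, -1*(-2))) - 219732 = (-25 - (-5)*(-2) + 15*(-19)) - 219732 = (-25 - 5*2 - 285) - 219732 = (-25 - 10 - 285) - 219732 = -320 - 219732 = -220052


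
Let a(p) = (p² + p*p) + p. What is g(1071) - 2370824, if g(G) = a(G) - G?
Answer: -76742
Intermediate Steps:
a(p) = p + 2*p² (a(p) = (p² + p²) + p = 2*p² + p = p + 2*p²)
g(G) = -G + G*(1 + 2*G) (g(G) = G*(1 + 2*G) - G = -G + G*(1 + 2*G))
g(1071) - 2370824 = 2*1071² - 2370824 = 2*1147041 - 2370824 = 2294082 - 2370824 = -76742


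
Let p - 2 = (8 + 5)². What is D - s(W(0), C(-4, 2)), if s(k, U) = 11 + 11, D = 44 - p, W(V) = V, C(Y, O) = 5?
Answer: -149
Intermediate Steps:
p = 171 (p = 2 + (8 + 5)² = 2 + 13² = 2 + 169 = 171)
D = -127 (D = 44 - 1*171 = 44 - 171 = -127)
s(k, U) = 22
D - s(W(0), C(-4, 2)) = -127 - 1*22 = -127 - 22 = -149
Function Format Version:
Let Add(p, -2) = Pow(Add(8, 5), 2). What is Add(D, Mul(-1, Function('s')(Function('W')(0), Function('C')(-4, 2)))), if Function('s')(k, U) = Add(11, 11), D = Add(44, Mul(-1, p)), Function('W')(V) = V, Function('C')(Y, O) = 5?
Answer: -149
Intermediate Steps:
p = 171 (p = Add(2, Pow(Add(8, 5), 2)) = Add(2, Pow(13, 2)) = Add(2, 169) = 171)
D = -127 (D = Add(44, Mul(-1, 171)) = Add(44, -171) = -127)
Function('s')(k, U) = 22
Add(D, Mul(-1, Function('s')(Function('W')(0), Function('C')(-4, 2)))) = Add(-127, Mul(-1, 22)) = Add(-127, -22) = -149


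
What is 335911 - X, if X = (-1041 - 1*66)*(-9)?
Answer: 325948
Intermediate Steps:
X = 9963 (X = (-1041 - 66)*(-9) = -1107*(-9) = 9963)
335911 - X = 335911 - 1*9963 = 335911 - 9963 = 325948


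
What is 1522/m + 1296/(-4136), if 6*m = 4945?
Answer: 3920154/2556565 ≈ 1.5334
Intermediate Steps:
m = 4945/6 (m = (⅙)*4945 = 4945/6 ≈ 824.17)
1522/m + 1296/(-4136) = 1522/(4945/6) + 1296/(-4136) = 1522*(6/4945) + 1296*(-1/4136) = 9132/4945 - 162/517 = 3920154/2556565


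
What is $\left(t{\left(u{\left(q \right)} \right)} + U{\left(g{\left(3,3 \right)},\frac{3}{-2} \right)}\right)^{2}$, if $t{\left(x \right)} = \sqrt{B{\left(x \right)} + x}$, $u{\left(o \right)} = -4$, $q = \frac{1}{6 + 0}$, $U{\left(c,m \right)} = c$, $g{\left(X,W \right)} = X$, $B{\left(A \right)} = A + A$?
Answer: $-3 + 12 i \sqrt{3} \approx -3.0 + 20.785 i$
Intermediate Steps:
$B{\left(A \right)} = 2 A$
$q = \frac{1}{6} \approx 0.16667$
$t{\left(x \right)} = \sqrt{3} \sqrt{x}$ ($t{\left(x \right)} = \sqrt{2 x + x} = \sqrt{3 x} = \sqrt{3} \sqrt{x}$)
$\left(t{\left(u{\left(q \right)} \right)} + U{\left(g{\left(3,3 \right)},\frac{3}{-2} \right)}\right)^{2} = \left(\sqrt{3} \sqrt{-4} + 3\right)^{2} = \left(\sqrt{3} \cdot 2 i + 3\right)^{2} = \left(2 i \sqrt{3} + 3\right)^{2} = \left(3 + 2 i \sqrt{3}\right)^{2}$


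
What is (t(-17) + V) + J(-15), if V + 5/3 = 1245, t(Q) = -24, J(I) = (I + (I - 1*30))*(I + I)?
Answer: 9058/3 ≈ 3019.3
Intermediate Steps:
J(I) = 2*I*(-30 + 2*I) (J(I) = (I + (I - 30))*(2*I) = (I + (-30 + I))*(2*I) = (-30 + 2*I)*(2*I) = 2*I*(-30 + 2*I))
V = 3730/3 (V = -5/3 + 1245 = 3730/3 ≈ 1243.3)
(t(-17) + V) + J(-15) = (-24 + 3730/3) + 4*(-15)*(-15 - 15) = 3658/3 + 4*(-15)*(-30) = 3658/3 + 1800 = 9058/3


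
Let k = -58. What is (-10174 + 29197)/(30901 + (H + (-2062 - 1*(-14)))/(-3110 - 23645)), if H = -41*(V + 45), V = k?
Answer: 5987769/9726562 ≈ 0.61561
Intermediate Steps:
V = -58
H = 533 (H = -41*(-58 + 45) = -41*(-13) = 533)
(-10174 + 29197)/(30901 + (H + (-2062 - 1*(-14)))/(-3110 - 23645)) = (-10174 + 29197)/(30901 + (533 + (-2062 - 1*(-14)))/(-3110 - 23645)) = 19023/(30901 + (533 + (-2062 + 14))/(-26755)) = 19023/(30901 + (533 - 2048)*(-1/26755)) = 19023/(30901 - 1515*(-1/26755)) = 19023/(30901 + 303/5351) = 19023/(165351554/5351) = 19023*(5351/165351554) = 5987769/9726562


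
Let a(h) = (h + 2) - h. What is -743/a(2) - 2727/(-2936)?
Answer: -1087997/2936 ≈ -370.57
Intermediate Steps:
a(h) = 2 (a(h) = (2 + h) - h = 2)
-743/a(2) - 2727/(-2936) = -743/2 - 2727/(-2936) = -743*½ - 2727*(-1/2936) = -743/2 + 2727/2936 = -1087997/2936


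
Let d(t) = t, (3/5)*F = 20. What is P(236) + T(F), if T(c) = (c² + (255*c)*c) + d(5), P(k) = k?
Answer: 2562169/9 ≈ 2.8469e+5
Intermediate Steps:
F = 100/3 (F = (5/3)*20 = 100/3 ≈ 33.333)
T(c) = 5 + 256*c² (T(c) = (c² + (255*c)*c) + 5 = (c² + 255*c²) + 5 = 256*c² + 5 = 5 + 256*c²)
P(236) + T(F) = 236 + (5 + 256*(100/3)²) = 236 + (5 + 256*(10000/9)) = 236 + (5 + 2560000/9) = 236 + 2560045/9 = 2562169/9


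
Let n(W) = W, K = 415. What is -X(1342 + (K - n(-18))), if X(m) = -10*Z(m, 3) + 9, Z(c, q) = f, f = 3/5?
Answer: -3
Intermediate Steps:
f = ⅗ (f = 3*(⅕) = ⅗ ≈ 0.60000)
Z(c, q) = ⅗
X(m) = 3 (X(m) = -10*⅗ + 9 = -6 + 9 = 3)
-X(1342 + (K - n(-18))) = -1*3 = -3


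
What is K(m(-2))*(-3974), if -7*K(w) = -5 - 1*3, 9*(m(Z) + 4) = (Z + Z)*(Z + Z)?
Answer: -31792/7 ≈ -4541.7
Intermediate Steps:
m(Z) = -4 + 4*Z²/9 (m(Z) = -4 + ((Z + Z)*(Z + Z))/9 = -4 + ((2*Z)*(2*Z))/9 = -4 + (4*Z²)/9 = -4 + 4*Z²/9)
K(w) = 8/7 (K(w) = -(-5 - 1*3)/7 = -(-5 - 3)/7 = -⅐*(-8) = 8/7)
K(m(-2))*(-3974) = (8/7)*(-3974) = -31792/7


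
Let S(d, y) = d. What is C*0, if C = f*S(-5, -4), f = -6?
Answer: 0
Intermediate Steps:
C = 30 (C = -6*(-5) = 30)
C*0 = 30*0 = 0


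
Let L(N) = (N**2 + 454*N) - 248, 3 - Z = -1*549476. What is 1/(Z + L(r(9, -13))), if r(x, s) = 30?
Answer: 1/563751 ≈ 1.7738e-6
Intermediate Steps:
Z = 549479 (Z = 3 - (-1)*549476 = 3 - 1*(-549476) = 3 + 549476 = 549479)
L(N) = -248 + N**2 + 454*N
1/(Z + L(r(9, -13))) = 1/(549479 + (-248 + 30**2 + 454*30)) = 1/(549479 + (-248 + 900 + 13620)) = 1/(549479 + 14272) = 1/563751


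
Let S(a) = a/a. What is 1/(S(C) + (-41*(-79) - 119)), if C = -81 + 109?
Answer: 1/3121 ≈ 0.00032041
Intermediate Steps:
C = 28
S(a) = 1
1/(S(C) + (-41*(-79) - 119)) = 1/(1 + (-41*(-79) - 119)) = 1/(1 + (3239 - 119)) = 1/(1 + 3120) = 1/3121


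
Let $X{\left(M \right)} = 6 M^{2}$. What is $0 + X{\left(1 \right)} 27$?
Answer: $162$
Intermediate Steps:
$0 + X{\left(1 \right)} 27 = 0 + 6 \cdot 1^{2} \cdot 27 = 0 + 6 \cdot 1 \cdot 27 = 0 + 6 \cdot 27 = 0 + 162 = 162$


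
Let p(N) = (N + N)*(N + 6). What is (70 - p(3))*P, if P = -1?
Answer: -16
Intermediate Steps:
p(N) = 2*N*(6 + N) (p(N) = (2*N)*(6 + N) = 2*N*(6 + N))
(70 - p(3))*P = (70 - 2*3*(6 + 3))*(-1) = (70 - 2*3*9)*(-1) = (70 - 1*54)*(-1) = (70 - 54)*(-1) = 16*(-1) = -16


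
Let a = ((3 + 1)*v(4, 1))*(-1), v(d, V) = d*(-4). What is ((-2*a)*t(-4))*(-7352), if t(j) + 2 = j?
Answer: -5646336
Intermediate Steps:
t(j) = -2 + j
v(d, V) = -4*d
a = 64 (a = ((3 + 1)*(-4*4))*(-1) = (4*(-16))*(-1) = -64*(-1) = 64)
((-2*a)*t(-4))*(-7352) = ((-2*64)*(-2 - 4))*(-7352) = -128*(-6)*(-7352) = 768*(-7352) = -5646336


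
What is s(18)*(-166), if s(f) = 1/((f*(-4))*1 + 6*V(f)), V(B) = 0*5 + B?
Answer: -83/18 ≈ -4.6111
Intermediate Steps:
V(B) = B (V(B) = 0 + B = B)
s(f) = 1/(2*f) (s(f) = 1/((f*(-4))*1 + 6*f) = 1/(-4*f*1 + 6*f) = 1/(-4*f + 6*f) = 1/(2*f))
s(18)*(-166) = ((½)/18)*(-166) = ((½)*(1/18))*(-166) = (1/36)*(-166) = -83/18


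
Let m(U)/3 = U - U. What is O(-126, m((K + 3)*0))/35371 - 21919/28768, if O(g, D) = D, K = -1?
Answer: -21919/28768 ≈ -0.76192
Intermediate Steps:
m(U) = 0 (m(U) = 3*(U - U) = 3*0 = 0)
O(-126, m((K + 3)*0))/35371 - 21919/28768 = 0/35371 - 21919/28768 = 0*(1/35371) - 21919*1/28768 = 0 - 21919/28768 = -21919/28768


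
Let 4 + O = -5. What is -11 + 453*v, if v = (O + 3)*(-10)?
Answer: 27169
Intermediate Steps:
O = -9 (O = -4 - 5 = -9)
v = 60 (v = (-9 + 3)*(-10) = -6*(-10) = 60)
-11 + 453*v = -11 + 453*60 = -11 + 27180 = 27169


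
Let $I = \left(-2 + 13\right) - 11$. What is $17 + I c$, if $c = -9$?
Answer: $17$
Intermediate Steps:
$I = 0$ ($I = 11 - 11 = 0$)
$17 + I c = 17 + 0 \left(-9\right) = 17 + 0 = 17$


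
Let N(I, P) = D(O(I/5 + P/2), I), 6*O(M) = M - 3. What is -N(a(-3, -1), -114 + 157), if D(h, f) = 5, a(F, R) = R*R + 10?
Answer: -5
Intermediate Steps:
a(F, R) = 10 + R**2 (a(F, R) = R**2 + 10 = 10 + R**2)
O(M) = -1/2 + M/6 (O(M) = (M - 3)/6 = (-3 + M)/6 = -1/2 + M/6)
N(I, P) = 5
-N(a(-3, -1), -114 + 157) = -1*5 = -5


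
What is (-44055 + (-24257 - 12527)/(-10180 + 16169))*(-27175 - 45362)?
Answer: 19141221618123/5989 ≈ 3.1961e+9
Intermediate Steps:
(-44055 + (-24257 - 12527)/(-10180 + 16169))*(-27175 - 45362) = (-44055 - 36784/5989)*(-72537) = -263882179/5989*(-72537) = 19141221618123/5989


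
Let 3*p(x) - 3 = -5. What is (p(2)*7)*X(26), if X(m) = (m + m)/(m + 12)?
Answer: -364/57 ≈ -6.3860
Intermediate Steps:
p(x) = -2/3 (p(x) = 1 + (1/3)*(-5) = 1 - 5/3 = -2/3)
X(m) = 2*m/(12 + m) (X(m) = (2*m)/(12 + m) = 2*m/(12 + m))
(p(2)*7)*X(26) = (-2/3*7)*(2*26/(12 + 26)) = -28*26/(3*38) = -14/3*26/19 = -364/57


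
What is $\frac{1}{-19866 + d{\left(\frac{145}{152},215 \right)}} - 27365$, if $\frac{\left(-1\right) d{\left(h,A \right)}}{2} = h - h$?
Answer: $- \frac{543633091}{19866} \approx -27365.0$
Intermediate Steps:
$d{\left(h,A \right)} = 0$ ($d{\left(h,A \right)} = - 2 \left(h - h\right) = \left(-2\right) 0 = 0$)
$\frac{1}{-19866 + d{\left(\frac{145}{152},215 \right)}} - 27365 = \frac{1}{-19866 + 0} - 27365 = \frac{1}{-19866} - 27365 = - \frac{1}{19866} - 27365 = - \frac{543633091}{19866}$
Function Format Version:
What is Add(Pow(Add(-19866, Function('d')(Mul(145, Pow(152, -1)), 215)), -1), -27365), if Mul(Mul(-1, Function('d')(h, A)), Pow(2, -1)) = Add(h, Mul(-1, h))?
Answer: Rational(-543633091, 19866) ≈ -27365.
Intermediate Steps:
Function('d')(h, A) = 0 (Function('d')(h, A) = Mul(-2, Add(h, Mul(-1, h))) = Mul(-2, 0) = 0)
Add(Pow(Add(-19866, Function('d')(Mul(145, Pow(152, -1)), 215)), -1), -27365) = Add(Pow(Add(-19866, 0), -1), -27365) = Add(Pow(-19866, -1), -27365) = Add(Rational(-1, 19866), -27365) = Rational(-543633091, 19866)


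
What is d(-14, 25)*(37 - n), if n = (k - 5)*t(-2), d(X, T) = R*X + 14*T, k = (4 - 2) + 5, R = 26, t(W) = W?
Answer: -574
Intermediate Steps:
k = 7 (k = 2 + 5 = 7)
d(X, T) = 14*T + 26*X (d(X, T) = 26*X + 14*T = 14*T + 26*X)
n = -4 (n = (7 - 5)*(-2) = 2*(-2) = -4)
d(-14, 25)*(37 - n) = (14*25 + 26*(-14))*(37 - 1*(-4)) = (350 - 364)*(37 + 4) = -14*41 = -574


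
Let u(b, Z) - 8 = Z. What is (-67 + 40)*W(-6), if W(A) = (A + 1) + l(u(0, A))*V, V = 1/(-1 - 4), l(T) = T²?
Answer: 783/5 ≈ 156.60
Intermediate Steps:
u(b, Z) = 8 + Z
V = -⅕ (V = 1/(-5) = -⅕ ≈ -0.20000)
W(A) = 1 + A - (8 + A)²/5 (W(A) = (A + 1) + (8 + A)²*(-⅕) = (1 + A) - (8 + A)²/5 = 1 + A - (8 + A)²/5)
(-67 + 40)*W(-6) = (-67 + 40)*(1 - 6 - (8 - 6)²/5) = -27*(1 - 6 - ⅕*2²) = -27*(1 - 6 - ⅕*4) = -27*(1 - 6 - ⅘) = -27*(-29/5) = 783/5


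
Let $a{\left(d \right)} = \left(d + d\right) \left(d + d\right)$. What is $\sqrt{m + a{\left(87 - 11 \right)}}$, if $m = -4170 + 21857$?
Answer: $\sqrt{40791} \approx 201.97$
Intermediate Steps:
$a{\left(d \right)} = 4 d^{2}$ ($a{\left(d \right)} = 2 d 2 d = 4 d^{2}$)
$m = 17687$
$\sqrt{m + a{\left(87 - 11 \right)}} = \sqrt{17687 + 4 \left(87 - 11\right)^{2}} = \sqrt{17687 + 4 \cdot 76^{2}} = \sqrt{17687 + 4 \cdot 5776} = \sqrt{17687 + 23104} = \sqrt{40791}$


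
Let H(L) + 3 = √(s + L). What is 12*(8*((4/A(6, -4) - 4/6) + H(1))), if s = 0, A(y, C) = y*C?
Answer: -272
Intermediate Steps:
A(y, C) = C*y
H(L) = -3 + √L (H(L) = -3 + √(0 + L) = -3 + √L)
12*(8*((4/A(6, -4) - 4/6) + H(1))) = 12*(8*((4/((-4*6)) - 4/6) + (-3 + √1))) = 12*(8*((4/(-24) - 4*⅙) + (-3 + 1))) = 12*(8*((4*(-1/24) - ⅔) - 2)) = 12*(8*((-⅙ - ⅔) - 2)) = 12*(8*(-⅚ - 2)) = 12*(8*(-17/6)) = 12*(-68/3) = -272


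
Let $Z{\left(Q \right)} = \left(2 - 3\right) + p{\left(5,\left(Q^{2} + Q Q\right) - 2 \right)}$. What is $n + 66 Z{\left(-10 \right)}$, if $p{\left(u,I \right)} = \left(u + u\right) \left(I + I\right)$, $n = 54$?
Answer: $261348$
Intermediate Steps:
$p{\left(u,I \right)} = 4 I u$ ($p{\left(u,I \right)} = 2 u 2 I = 4 I u$)
$Z{\left(Q \right)} = -41 + 40 Q^{2}$ ($Z{\left(Q \right)} = \left(2 - 3\right) + 4 \left(\left(Q^{2} + Q Q\right) - 2\right) 5 = -1 + 4 \left(\left(Q^{2} + Q^{2}\right) - 2\right) 5 = -1 + 4 \left(2 Q^{2} - 2\right) 5 = -1 + 4 \left(-2 + 2 Q^{2}\right) 5 = -1 + \left(-40 + 40 Q^{2}\right) = -41 + 40 Q^{2}$)
$n + 66 Z{\left(-10 \right)} = 54 + 66 \left(-41 + 40 \left(-10\right)^{2}\right) = 54 + 66 \left(-41 + 40 \cdot 100\right) = 54 + 66 \left(-41 + 4000\right) = 54 + 66 \cdot 3959 = 54 + 261294 = 261348$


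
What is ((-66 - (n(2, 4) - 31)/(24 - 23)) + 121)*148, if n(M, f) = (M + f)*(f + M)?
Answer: 7400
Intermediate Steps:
n(M, f) = (M + f)**2 (n(M, f) = (M + f)*(M + f) = (M + f)**2)
((-66 - (n(2, 4) - 31)/(24 - 23)) + 121)*148 = ((-66 - ((2 + 4)**2 - 31)/(24 - 23)) + 121)*148 = ((-66 - (6**2 - 31)/1) + 121)*148 = ((-66 - (36 - 31)) + 121)*148 = ((-66 - 5) + 121)*148 = (-71 + 121)*148 = 50*148 = 7400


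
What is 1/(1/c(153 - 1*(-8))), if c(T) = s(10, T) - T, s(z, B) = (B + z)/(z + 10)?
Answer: -3049/20 ≈ -152.45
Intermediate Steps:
s(z, B) = (B + z)/(10 + z)
c(T) = ½ - 19*T/20 (c(T) = (T + 10)/(10 + 10) - T = (10 + T)/20 - T = (½ + T/20) - T = ½ - 19*T/20)
1/(1/c(153 - 1*(-8))) = 1/(1/(½ - 19*(153 - 1*(-8))/20)) = 1/(1/(½ - 19*(153 + 8)/20)) = 1/(1/(½ - 19/20*161)) = 1/(1/(½ - 3059/20)) = 1/(1/(-3049/20)) = 1/(-20/3049) = -3049/20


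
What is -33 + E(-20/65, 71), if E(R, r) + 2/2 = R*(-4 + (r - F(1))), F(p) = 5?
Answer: -690/13 ≈ -53.077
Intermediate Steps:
E(R, r) = -1 + R*(-9 + r) (E(R, r) = -1 + R*(-4 + (r - 1*5)) = -1 + R*(-4 + (r - 5)) = -1 + R*(-4 + (-5 + r)) = -1 + R*(-9 + r))
-33 + E(-20/65, 71) = -33 + (-1 - (-180)/65 - 20/65*71) = -33 + (-1 - (-180)/65 - 20*1/65*71) = -33 + (-1 - 9*(-4/13) - 4/13*71) = -33 + (-1 + 36/13 - 284/13) = -33 - 261/13 = -690/13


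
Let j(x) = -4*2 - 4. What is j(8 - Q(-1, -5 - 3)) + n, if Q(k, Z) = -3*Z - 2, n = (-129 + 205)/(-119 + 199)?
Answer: -221/20 ≈ -11.050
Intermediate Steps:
n = 19/20 (n = 76/80 = 76*(1/80) = 19/20 ≈ 0.95000)
Q(k, Z) = -2 - 3*Z
j(x) = -12 (j(x) = -8 - 4 = -12)
j(8 - Q(-1, -5 - 3)) + n = -12 + 19/20 = -221/20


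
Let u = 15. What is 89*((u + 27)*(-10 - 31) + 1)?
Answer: -153169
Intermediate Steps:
89*((u + 27)*(-10 - 31) + 1) = 89*((15 + 27)*(-10 - 31) + 1) = 89*(42*(-41) + 1) = 89*(-1722 + 1) = 89*(-1721) = -153169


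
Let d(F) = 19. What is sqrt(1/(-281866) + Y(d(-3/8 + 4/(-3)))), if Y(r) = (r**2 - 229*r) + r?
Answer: 3*I*sqrt(35054418143238)/281866 ≈ 63.016*I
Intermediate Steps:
Y(r) = r**2 - 228*r
sqrt(1/(-281866) + Y(d(-3/8 + 4/(-3)))) = sqrt(1/(-281866) + 19*(-228 + 19)) = sqrt(-1/281866 + 19*(-209)) = sqrt(-1/281866 - 3971) = sqrt(-1119289887/281866) = 3*I*sqrt(35054418143238)/281866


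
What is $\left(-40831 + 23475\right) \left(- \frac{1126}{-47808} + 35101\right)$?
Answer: $- \frac{3640659067913}{5976} \approx -6.0921 \cdot 10^{8}$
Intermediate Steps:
$\left(-40831 + 23475\right) \left(- \frac{1126}{-47808} + 35101\right) = - 17356 \left(\left(-1126\right) \left(- \frac{1}{47808}\right) + 35101\right) = - 17356 \left(\frac{563}{23904} + 35101\right) = \left(-17356\right) \frac{839054867}{23904} = - \frac{3640659067913}{5976}$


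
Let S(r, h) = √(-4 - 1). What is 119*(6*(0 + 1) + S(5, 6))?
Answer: 714 + 119*I*√5 ≈ 714.0 + 266.09*I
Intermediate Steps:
S(r, h) = I*√5 (S(r, h) = √(-5) = I*√5)
119*(6*(0 + 1) + S(5, 6)) = 119*(6*(0 + 1) + I*√5) = 119*(6*1 + I*√5) = 119*(6 + I*√5) = 714 + 119*I*√5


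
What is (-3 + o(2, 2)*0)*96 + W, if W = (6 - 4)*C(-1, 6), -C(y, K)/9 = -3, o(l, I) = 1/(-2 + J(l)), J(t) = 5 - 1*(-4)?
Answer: -234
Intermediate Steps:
J(t) = 9 (J(t) = 5 + 4 = 9)
o(l, I) = ⅐ (o(l, I) = 1/(-2 + 9) = 1/7 = ⅐)
C(y, K) = 27 (C(y, K) = -9*(-3) = 27)
W = 54 (W = (6 - 4)*27 = 2*27 = 54)
(-3 + o(2, 2)*0)*96 + W = (-3 + (⅐)*0)*96 + 54 = (-3 + 0)*96 + 54 = -3*96 + 54 = -288 + 54 = -234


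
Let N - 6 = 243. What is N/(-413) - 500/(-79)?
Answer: 186829/32627 ≈ 5.7262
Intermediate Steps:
N = 249 (N = 6 + 243 = 249)
N/(-413) - 500/(-79) = 249/(-413) - 500/(-79) = 249*(-1/413) - 500*(-1/79) = -249/413 + 500/79 = 186829/32627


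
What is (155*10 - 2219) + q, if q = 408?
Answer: -261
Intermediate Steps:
(155*10 - 2219) + q = (155*10 - 2219) + 408 = (1550 - 2219) + 408 = -669 + 408 = -261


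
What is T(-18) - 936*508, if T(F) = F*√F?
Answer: -475488 - 54*I*√2 ≈ -4.7549e+5 - 76.368*I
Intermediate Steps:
T(F) = F^(3/2)
T(-18) - 936*508 = (-18)^(3/2) - 936*508 = -54*I*√2 - 475488 = -475488 - 54*I*√2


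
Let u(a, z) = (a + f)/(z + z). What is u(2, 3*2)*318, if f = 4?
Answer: 159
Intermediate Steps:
u(a, z) = (4 + a)/(2*z) (u(a, z) = (a + 4)/(z + z) = (4 + a)/((2*z)) = (4 + a)*(1/(2*z)) = (4 + a)/(2*z))
u(2, 3*2)*318 = ((4 + 2)/(2*((3*2))))*318 = ((½)*6/6)*318 = ((½)*(⅙)*6)*318 = (½)*318 = 159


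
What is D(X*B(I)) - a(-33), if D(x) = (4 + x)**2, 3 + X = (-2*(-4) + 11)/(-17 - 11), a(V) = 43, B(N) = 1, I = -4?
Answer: -33631/784 ≈ -42.897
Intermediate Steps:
X = -103/28 (X = -3 + (-2*(-4) + 11)/(-17 - 11) = -3 + (8 + 11)/(-28) = -3 + 19*(-1/28) = -3 - 19/28 = -103/28 ≈ -3.6786)
D(X*B(I)) - a(-33) = (4 - 103/28*1)**2 - 1*43 = (4 - 103/28)**2 - 43 = (9/28)**2 - 43 = 81/784 - 43 = -33631/784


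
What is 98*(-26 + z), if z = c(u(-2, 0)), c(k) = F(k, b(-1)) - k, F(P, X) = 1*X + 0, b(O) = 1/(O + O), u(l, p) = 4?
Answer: -2989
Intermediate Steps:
b(O) = 1/(2*O)
F(P, X) = X (F(P, X) = X + 0 = X)
c(k) = -½ - k (c(k) = (½)/(-1) - k = (½)*(-1) - k = -½ - k)
z = -9/2 (z = -½ - 1*4 = -½ - 4 = -9/2 ≈ -4.5000)
98*(-26 + z) = 98*(-26 - 9/2) = 98*(-61/2) = -2989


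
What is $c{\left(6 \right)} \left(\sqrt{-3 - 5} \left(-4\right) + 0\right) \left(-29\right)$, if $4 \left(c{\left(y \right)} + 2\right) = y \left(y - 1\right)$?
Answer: $1276 i \sqrt{2} \approx 1804.5 i$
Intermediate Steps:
$c{\left(y \right)} = -2 + \frac{y \left(-1 + y\right)}{4}$ ($c{\left(y \right)} = -2 + \frac{y \left(y - 1\right)}{4} = -2 + \frac{y \left(-1 + y\right)}{4}$)
$c{\left(6 \right)} \left(\sqrt{-3 - 5} \left(-4\right) + 0\right) \left(-29\right) = \left(-2 - \frac{3}{2} + \frac{6^{2}}{4}\right) \left(\sqrt{-3 - 5} \left(-4\right) + 0\right) \left(-29\right) = \left(-2 - \frac{3}{2} + \frac{1}{4} \cdot 36\right) \left(\sqrt{-8} \left(-4\right) + 0\right) \left(-29\right) = \left(-2 - \frac{3}{2} + 9\right) \left(2 i \sqrt{2} \left(-4\right) + 0\right) \left(-29\right) = \frac{11 \left(- 8 i \sqrt{2} + 0\right)}{2} \left(-29\right) = \frac{11 \left(- 8 i \sqrt{2}\right)}{2} \left(-29\right) = - 44 i \sqrt{2} \left(-29\right) = 1276 i \sqrt{2}$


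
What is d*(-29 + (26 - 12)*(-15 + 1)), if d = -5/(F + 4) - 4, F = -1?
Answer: 1275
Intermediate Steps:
d = -17/3 (d = -5/(-1 + 4) - 4 = -5/3 - 4 = -17/3 ≈ -5.6667)
d*(-29 + (26 - 12)*(-15 + 1)) = -17*(-29 + (26 - 12)*(-15 + 1))/3 = -17*(-29 + 14*(-14))/3 = -17*(-29 - 196)/3 = -17/3*(-225) = 1275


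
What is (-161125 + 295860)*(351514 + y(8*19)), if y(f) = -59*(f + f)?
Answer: 44944631830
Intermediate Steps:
y(f) = -118*f
(-161125 + 295860)*(351514 + y(8*19)) = (-161125 + 295860)*(351514 - 944*19) = 134735*(351514 - 118*152) = 134735*(351514 - 17936) = 134735*333578 = 44944631830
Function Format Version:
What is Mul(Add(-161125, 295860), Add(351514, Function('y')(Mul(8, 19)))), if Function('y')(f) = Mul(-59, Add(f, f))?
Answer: 44944631830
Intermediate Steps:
Function('y')(f) = Mul(-118, f) (Function('y')(f) = Mul(-59, Mul(2, f)) = Mul(-118, f))
Mul(Add(-161125, 295860), Add(351514, Function('y')(Mul(8, 19)))) = Mul(Add(-161125, 295860), Add(351514, Mul(-118, Mul(8, 19)))) = Mul(134735, Add(351514, Mul(-118, 152))) = Mul(134735, Add(351514, -17936)) = Mul(134735, 333578) = 44944631830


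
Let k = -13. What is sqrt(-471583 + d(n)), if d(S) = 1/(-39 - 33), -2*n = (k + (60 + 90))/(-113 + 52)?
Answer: I*sqrt(67907954)/12 ≈ 686.72*I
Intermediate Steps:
n = 137/122 (n = -(-13 + (60 + 90))/(2*(-113 + 52)) = -(-13 + 150)/(2*(-61)) = -137*(-1)/(2*61) = -1/2*(-137/61) = 137/122 ≈ 1.1230)
d(S) = -1/72 (d(S) = 1/(-72) = -1/72)
sqrt(-471583 + d(n)) = sqrt(-471583 - 1/72) = sqrt(-33953977/72) = I*sqrt(67907954)/12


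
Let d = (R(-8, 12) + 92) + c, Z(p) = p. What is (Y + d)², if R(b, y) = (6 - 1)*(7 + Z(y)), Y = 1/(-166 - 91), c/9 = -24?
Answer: 55562116/66049 ≈ 841.23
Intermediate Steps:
c = -216 (c = 9*(-24) = -216)
Y = -1/257 (Y = 1/(-257) = -1/257 ≈ -0.0038911)
R(b, y) = 35 + 5*y (R(b, y) = (6 - 1)*(7 + y) = 5*(7 + y) = 35 + 5*y)
d = -29 (d = ((35 + 5*12) + 92) - 216 = ((35 + 60) + 92) - 216 = (95 + 92) - 216 = 187 - 216 = -29)
(Y + d)² = (-1/257 - 29)² = (-7454/257)² = 55562116/66049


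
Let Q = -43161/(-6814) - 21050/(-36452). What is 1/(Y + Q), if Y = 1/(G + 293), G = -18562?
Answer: 567215747579/3920358128755 ≈ 0.14468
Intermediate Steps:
Y = -1/18269 (Y = 1/(-18562 + 293) = 1/(-18269) = -1/18269 ≈ -5.4738e-5)
Q = 214592434/31047991 (Q = -43161*(-1/6814) - 21050*(-1/36452) = 43161/6814 + 10525/18226 = 214592434/31047991 ≈ 6.9116)
1/(Y + Q) = 1/(-1/18269 + 214592434/31047991) = 1/(3920358128755/567215747579) = 567215747579/3920358128755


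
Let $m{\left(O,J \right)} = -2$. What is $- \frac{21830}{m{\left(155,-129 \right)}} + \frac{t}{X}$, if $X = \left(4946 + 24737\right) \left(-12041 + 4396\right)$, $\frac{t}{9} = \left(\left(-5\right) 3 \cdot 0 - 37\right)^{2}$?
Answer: $\frac{2476903117204}{226926535} \approx 10915.0$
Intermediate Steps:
$t = 12321$ ($t = 9 \left(\left(-5\right) 3 \cdot 0 - 37\right)^{2} = 9 \left(\left(-15\right) 0 - 37\right)^{2} = 9 \left(0 - 37\right)^{2} = 9 \left(-37\right)^{2} = 9 \cdot 1369 = 12321$)
$X = -226926535$ ($X = 29683 \left(-7645\right) = -226926535$)
$- \frac{21830}{m{\left(155,-129 \right)}} + \frac{t}{X} = - \frac{21830}{-2} + \frac{12321}{-226926535} = \left(-21830\right) \left(- \frac{1}{2}\right) + 12321 \left(- \frac{1}{226926535}\right) = 10915 - \frac{12321}{226926535} = \frac{2476903117204}{226926535}$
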